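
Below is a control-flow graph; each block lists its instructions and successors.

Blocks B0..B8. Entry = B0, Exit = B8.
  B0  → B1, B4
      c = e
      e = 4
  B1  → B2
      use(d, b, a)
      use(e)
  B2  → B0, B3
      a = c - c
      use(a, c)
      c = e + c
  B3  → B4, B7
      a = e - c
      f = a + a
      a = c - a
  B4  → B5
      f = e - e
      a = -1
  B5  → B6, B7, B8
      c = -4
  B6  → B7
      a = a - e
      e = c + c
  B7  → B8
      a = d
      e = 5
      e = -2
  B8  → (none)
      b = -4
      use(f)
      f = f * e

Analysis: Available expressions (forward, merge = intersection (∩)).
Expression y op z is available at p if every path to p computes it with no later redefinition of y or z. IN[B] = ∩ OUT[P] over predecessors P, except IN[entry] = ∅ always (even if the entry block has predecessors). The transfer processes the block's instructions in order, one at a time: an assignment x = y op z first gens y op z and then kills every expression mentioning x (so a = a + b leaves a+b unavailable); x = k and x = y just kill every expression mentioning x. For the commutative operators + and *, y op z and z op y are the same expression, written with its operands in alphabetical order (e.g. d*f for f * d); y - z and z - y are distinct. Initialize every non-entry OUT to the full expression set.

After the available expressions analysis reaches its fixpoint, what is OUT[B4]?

Per-block solution:
  B0:  IN={}  OUT={}
  B1:  IN={}  OUT={}
  B2:  IN={}  OUT={}
  B3:  IN={}  OUT={e-c}
  B4:  IN={}  OUT={e-e}
  B5:  IN={e-e}  OUT={e-e}
  B6:  IN={e-e}  OUT={c+c}
  B7:  IN={}  OUT={}
  B8:  IN={}  OUT={}

Merge at B4: IN[B4] = OUT[B0] ∩ OUT[B3] = {}
Applying B4's transfer function to that IN value gives OUT[B4] (row B4 above).

Answer: {e-e}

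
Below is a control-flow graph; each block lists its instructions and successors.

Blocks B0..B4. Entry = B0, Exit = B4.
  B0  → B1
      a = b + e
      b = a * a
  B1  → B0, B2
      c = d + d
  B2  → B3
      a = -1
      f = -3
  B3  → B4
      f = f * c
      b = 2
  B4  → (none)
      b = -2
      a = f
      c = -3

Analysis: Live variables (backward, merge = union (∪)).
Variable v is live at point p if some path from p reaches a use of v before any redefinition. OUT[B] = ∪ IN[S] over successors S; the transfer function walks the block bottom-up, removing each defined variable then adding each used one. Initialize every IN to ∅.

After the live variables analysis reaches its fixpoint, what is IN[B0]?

Per-block solution:
  B0: | IN={b, d, e} | OUT={b, d, e}
  B1: | IN={b, d, e} | OUT={b, c, d, e}
  B2: | IN={c} | OUT={c, f}
  B3: | IN={c, f} | OUT={f}
  B4: | IN={f} | OUT={}

Merge at B0: OUT[B0] = IN[B1] = {b, d, e}
Applying B0's transfer function to that OUT value gives IN[B0] (row B0 above).

Answer: {b, d, e}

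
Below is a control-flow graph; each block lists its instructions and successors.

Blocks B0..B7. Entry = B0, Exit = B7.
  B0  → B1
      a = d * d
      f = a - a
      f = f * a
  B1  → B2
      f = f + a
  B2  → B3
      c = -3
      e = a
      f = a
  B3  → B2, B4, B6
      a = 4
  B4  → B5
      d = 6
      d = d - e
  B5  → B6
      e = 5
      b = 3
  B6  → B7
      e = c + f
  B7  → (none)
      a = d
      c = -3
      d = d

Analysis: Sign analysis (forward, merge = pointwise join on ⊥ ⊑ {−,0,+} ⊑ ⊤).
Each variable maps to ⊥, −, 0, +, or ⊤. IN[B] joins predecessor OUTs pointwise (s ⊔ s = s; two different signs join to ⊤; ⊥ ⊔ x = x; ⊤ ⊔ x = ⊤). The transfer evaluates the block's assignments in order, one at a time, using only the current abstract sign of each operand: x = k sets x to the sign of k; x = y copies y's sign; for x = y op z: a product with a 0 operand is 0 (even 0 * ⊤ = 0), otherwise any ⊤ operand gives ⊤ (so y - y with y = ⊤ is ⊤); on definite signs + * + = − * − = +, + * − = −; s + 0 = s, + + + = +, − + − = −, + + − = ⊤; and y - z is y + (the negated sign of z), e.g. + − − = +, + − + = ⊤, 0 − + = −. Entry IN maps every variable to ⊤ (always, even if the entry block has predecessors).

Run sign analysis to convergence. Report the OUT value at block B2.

Answer: {a: ⊤, b: ⊤, c: -, d: ⊤, e: ⊤, f: ⊤}

Trace:
Per-block solution:
  B0:  IN=(all ⊤)  OUT=(all ⊤)
  B1:  IN=(all ⊤)  OUT=(all ⊤)
  B2:  IN=(all ⊤)  OUT={c:-; rest ⊤}
  B3:  IN={c:-; rest ⊤}  OUT={a:+, c:-; rest ⊤}
  B4:  IN={a:+, c:-; rest ⊤}  OUT={a:+, c:-; rest ⊤}
  B5:  IN={a:+, c:-; rest ⊤}  OUT={a:+, b:+, c:-, e:+; rest ⊤}
  B6:  IN={a:+, c:-; rest ⊤}  OUT={a:+, c:-; rest ⊤}
  B7:  IN={a:+, c:-; rest ⊤}  OUT={c:-; rest ⊤}

Merge at B2: IN[B2] = OUT[B1] ⊔ OUT[B3] = {a: ⊤, b: ⊤, c: ⊤, d: ⊤, e: ⊤, f: ⊤}
Applying B2's transfer function to that IN value gives OUT[B2] (row B2 above).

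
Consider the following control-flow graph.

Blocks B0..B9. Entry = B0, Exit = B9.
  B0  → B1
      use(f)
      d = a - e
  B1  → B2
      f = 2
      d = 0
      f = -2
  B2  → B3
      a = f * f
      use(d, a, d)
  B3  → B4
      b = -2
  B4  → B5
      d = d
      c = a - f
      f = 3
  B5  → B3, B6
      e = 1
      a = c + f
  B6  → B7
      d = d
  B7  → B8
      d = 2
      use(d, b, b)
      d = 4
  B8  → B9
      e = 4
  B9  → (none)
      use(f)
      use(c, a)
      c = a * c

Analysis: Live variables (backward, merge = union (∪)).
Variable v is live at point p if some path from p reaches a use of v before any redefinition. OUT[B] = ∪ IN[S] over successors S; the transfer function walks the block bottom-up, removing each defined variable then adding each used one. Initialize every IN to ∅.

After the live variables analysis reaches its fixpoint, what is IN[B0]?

Answer: {a, e, f}

Trace:
Per-block solution:
  B0:  IN={a, e, f}  OUT={}
  B1:  IN={}  OUT={d, f}
  B2:  IN={d, f}  OUT={a, d, f}
  B3:  IN={a, d, f}  OUT={a, b, d, f}
  B4:  IN={a, b, d, f}  OUT={b, c, d, f}
  B5:  IN={b, c, d, f}  OUT={a, b, c, d, f}
  B6:  IN={a, b, c, d, f}  OUT={a, b, c, f}
  B7:  IN={a, b, c, f}  OUT={a, c, f}
  B8:  IN={a, c, f}  OUT={a, c, f}
  B9:  IN={a, c, f}  OUT={}

Merge at B0: OUT[B0] = IN[B1] = {}
Applying B0's transfer function to that OUT value gives IN[B0] (row B0 above).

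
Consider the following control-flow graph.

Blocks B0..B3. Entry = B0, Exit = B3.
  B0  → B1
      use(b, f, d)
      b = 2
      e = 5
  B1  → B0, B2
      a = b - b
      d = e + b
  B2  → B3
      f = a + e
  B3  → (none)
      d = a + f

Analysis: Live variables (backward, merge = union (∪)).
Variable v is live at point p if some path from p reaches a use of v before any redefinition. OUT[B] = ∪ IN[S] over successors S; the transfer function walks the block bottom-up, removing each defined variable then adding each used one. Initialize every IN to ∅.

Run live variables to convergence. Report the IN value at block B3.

Answer: {a, f}

Working:
Fixpoint table:
  B0: | IN={b, d, f} | OUT={b, e, f}
  B1: | IN={b, e, f} | OUT={a, b, d, e, f}
  B2: | IN={a, e} | OUT={a, f}
  B3: | IN={a, f} | OUT={}

B3 is the boundary node: OUT[B3] = {}
Applying B3's transfer function to that OUT value gives IN[B3] (row B3 above).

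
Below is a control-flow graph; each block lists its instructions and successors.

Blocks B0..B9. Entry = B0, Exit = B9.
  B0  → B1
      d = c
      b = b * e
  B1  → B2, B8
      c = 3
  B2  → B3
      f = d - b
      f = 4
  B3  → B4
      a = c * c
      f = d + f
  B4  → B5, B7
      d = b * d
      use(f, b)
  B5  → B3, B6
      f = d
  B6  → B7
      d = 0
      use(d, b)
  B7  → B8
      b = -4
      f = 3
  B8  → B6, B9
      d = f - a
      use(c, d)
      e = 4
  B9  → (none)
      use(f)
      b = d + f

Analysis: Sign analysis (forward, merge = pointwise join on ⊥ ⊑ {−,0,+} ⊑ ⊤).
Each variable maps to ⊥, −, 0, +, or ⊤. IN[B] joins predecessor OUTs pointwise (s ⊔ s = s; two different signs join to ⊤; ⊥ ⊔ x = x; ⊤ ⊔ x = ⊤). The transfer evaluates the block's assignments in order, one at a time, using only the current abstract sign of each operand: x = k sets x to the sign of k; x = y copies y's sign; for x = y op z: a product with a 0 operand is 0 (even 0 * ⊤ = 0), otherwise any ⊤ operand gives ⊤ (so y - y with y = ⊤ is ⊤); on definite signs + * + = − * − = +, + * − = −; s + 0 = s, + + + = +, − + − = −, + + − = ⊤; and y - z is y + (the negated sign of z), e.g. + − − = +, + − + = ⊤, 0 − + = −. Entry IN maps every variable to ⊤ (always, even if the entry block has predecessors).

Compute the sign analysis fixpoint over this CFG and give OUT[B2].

Fixpoint table:
  B0:  IN=(all ⊤)  OUT=(all ⊤)
  B1:  IN=(all ⊤)  OUT={c:+; rest ⊤}
  B2:  IN={c:+; rest ⊤}  OUT={c:+, f:+; rest ⊤}
  B3:  IN={c:+; rest ⊤}  OUT={a:+, c:+; rest ⊤}
  B4:  IN={a:+, c:+; rest ⊤}  OUT={a:+, c:+; rest ⊤}
  B5:  IN={a:+, c:+; rest ⊤}  OUT={a:+, c:+; rest ⊤}
  B6:  IN={c:+; rest ⊤}  OUT={c:+, d:0; rest ⊤}
  B7:  IN={c:+; rest ⊤}  OUT={b:-, c:+, f:+; rest ⊤}
  B8:  IN={c:+; rest ⊤}  OUT={c:+, e:+; rest ⊤}
  B9:  IN={c:+, e:+; rest ⊤}  OUT={c:+, e:+; rest ⊤}

Merge at B2: IN[B2] = OUT[B1] = {a: ⊤, b: ⊤, c: +, d: ⊤, e: ⊤, f: ⊤}
Applying B2's transfer function to that IN value gives OUT[B2] (row B2 above).

Answer: {a: ⊤, b: ⊤, c: +, d: ⊤, e: ⊤, f: +}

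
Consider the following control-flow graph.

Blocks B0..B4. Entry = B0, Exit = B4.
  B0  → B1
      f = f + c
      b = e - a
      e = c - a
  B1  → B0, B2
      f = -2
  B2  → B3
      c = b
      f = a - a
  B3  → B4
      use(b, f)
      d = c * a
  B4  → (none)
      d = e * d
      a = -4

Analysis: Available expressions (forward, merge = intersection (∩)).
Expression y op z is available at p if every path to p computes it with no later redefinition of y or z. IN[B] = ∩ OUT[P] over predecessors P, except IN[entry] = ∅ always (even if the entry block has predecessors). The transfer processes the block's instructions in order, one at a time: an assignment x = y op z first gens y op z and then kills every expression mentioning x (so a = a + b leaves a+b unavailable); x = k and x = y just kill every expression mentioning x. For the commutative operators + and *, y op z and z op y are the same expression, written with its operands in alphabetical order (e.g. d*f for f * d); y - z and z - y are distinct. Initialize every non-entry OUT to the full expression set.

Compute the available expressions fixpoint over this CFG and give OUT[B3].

Fixpoint table:
  B0:  IN={}  OUT={c-a}
  B1:  IN={c-a}  OUT={c-a}
  B2:  IN={c-a}  OUT={a-a}
  B3:  IN={a-a}  OUT={a*c, a-a}
  B4:  IN={a*c, a-a}  OUT={}

Merge at B3: IN[B3] = OUT[B2] = {a-a}
Applying B3's transfer function to that IN value gives OUT[B3] (row B3 above).

Answer: {a*c, a-a}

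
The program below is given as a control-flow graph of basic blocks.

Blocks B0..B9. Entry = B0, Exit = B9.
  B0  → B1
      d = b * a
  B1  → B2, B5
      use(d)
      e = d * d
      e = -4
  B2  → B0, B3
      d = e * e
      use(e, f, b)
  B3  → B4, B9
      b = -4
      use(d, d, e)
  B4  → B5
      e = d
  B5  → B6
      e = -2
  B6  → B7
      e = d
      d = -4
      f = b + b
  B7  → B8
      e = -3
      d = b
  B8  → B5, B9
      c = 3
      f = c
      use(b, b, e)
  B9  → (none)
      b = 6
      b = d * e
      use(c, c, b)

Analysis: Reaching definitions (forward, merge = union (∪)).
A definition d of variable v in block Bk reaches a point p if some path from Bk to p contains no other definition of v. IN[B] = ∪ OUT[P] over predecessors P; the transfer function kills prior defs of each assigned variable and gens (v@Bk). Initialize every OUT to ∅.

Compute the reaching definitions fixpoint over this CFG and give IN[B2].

Answer: {d@B0, e@B1}

Trace:
Per-block solution:
  B0:  IN={d@B2, e@B1}  OUT={d@B0, e@B1}
  B1:  IN={d@B0, e@B1}  OUT={d@B0, e@B1}
  B2:  IN={d@B0, e@B1}  OUT={d@B2, e@B1}
  B3:  IN={d@B2, e@B1}  OUT={b@B3, d@B2, e@B1}
  B4:  IN={b@B3, d@B2, e@B1}  OUT={b@B3, d@B2, e@B4}
  B5:  IN={b@B3, c@B8, d@B0, d@B2, d@B7, e@B1, e@B4, e@B7, f@B8}  OUT={b@B3, c@B8, d@B0, d@B2, d@B7, e@B5, f@B8}
  B6:  IN={b@B3, c@B8, d@B0, d@B2, d@B7, e@B5, f@B8}  OUT={b@B3, c@B8, d@B6, e@B6, f@B6}
  B7:  IN={b@B3, c@B8, d@B6, e@B6, f@B6}  OUT={b@B3, c@B8, d@B7, e@B7, f@B6}
  B8:  IN={b@B3, c@B8, d@B7, e@B7, f@B6}  OUT={b@B3, c@B8, d@B7, e@B7, f@B8}
  B9:  IN={b@B3, c@B8, d@B2, d@B7, e@B1, e@B7, f@B8}  OUT={b@B9, c@B8, d@B2, d@B7, e@B1, e@B7, f@B8}

Merge at B2: IN[B2] = OUT[B1] = {d@B0, e@B1}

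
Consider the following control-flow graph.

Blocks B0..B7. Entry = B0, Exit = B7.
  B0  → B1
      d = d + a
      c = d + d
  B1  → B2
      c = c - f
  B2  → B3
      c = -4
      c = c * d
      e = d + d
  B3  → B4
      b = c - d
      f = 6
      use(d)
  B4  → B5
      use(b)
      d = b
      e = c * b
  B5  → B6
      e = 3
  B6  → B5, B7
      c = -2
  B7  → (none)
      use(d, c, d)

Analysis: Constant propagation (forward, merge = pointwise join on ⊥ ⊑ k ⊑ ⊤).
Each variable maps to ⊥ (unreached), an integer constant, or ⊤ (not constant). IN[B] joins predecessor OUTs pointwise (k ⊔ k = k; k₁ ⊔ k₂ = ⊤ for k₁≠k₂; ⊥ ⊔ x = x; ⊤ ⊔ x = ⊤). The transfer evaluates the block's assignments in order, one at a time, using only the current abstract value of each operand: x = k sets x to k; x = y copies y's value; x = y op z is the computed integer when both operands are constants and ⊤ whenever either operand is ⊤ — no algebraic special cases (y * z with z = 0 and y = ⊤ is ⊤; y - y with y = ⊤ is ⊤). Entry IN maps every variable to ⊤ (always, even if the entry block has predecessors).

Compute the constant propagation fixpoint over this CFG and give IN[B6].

Fixpoint table:
  B0:  IN=(all ⊤)  OUT=(all ⊤)
  B1:  IN=(all ⊤)  OUT=(all ⊤)
  B2:  IN=(all ⊤)  OUT=(all ⊤)
  B3:  IN=(all ⊤)  OUT={f:6; rest ⊤}
  B4:  IN={f:6; rest ⊤}  OUT={f:6; rest ⊤}
  B5:  IN={f:6; rest ⊤}  OUT={e:3, f:6; rest ⊤}
  B6:  IN={e:3, f:6; rest ⊤}  OUT={c:-2, e:3, f:6; rest ⊤}
  B7:  IN={c:-2, e:3, f:6; rest ⊤}  OUT={c:-2, e:3, f:6; rest ⊤}

Merge at B6: IN[B6] = OUT[B5] = {a: ⊤, b: ⊤, c: ⊤, d: ⊤, e: 3, f: 6}

Answer: {a: ⊤, b: ⊤, c: ⊤, d: ⊤, e: 3, f: 6}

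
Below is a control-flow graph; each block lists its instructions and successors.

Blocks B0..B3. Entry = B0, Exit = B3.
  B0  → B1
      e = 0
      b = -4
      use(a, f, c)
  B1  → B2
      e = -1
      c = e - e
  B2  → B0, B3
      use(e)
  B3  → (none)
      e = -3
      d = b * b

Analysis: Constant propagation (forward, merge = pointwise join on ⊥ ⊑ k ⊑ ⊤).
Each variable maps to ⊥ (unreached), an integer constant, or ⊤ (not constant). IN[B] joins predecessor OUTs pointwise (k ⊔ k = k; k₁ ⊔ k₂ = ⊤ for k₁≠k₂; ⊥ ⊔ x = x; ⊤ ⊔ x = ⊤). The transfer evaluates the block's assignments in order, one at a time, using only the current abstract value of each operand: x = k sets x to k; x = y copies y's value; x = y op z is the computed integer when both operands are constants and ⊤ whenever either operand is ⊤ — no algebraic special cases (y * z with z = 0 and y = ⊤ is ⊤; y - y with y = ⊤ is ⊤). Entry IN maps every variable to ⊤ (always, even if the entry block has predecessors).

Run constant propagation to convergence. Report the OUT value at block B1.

Answer: {a: ⊤, b: -4, c: 0, d: ⊤, e: -1, f: ⊤}

Working:
Converged values:
  B0:  IN=(all ⊤)  OUT={b:-4, e:0; rest ⊤}
  B1:  IN={b:-4, e:0; rest ⊤}  OUT={b:-4, c:0, e:-1; rest ⊤}
  B2:  IN={b:-4, c:0, e:-1; rest ⊤}  OUT={b:-4, c:0, e:-1; rest ⊤}
  B3:  IN={b:-4, c:0, e:-1; rest ⊤}  OUT={b:-4, c:0, d:16, e:-3; rest ⊤}

Merge at B1: IN[B1] = OUT[B0] = {a: ⊤, b: -4, c: ⊤, d: ⊤, e: 0, f: ⊤}
Applying B1's transfer function to that IN value gives OUT[B1] (row B1 above).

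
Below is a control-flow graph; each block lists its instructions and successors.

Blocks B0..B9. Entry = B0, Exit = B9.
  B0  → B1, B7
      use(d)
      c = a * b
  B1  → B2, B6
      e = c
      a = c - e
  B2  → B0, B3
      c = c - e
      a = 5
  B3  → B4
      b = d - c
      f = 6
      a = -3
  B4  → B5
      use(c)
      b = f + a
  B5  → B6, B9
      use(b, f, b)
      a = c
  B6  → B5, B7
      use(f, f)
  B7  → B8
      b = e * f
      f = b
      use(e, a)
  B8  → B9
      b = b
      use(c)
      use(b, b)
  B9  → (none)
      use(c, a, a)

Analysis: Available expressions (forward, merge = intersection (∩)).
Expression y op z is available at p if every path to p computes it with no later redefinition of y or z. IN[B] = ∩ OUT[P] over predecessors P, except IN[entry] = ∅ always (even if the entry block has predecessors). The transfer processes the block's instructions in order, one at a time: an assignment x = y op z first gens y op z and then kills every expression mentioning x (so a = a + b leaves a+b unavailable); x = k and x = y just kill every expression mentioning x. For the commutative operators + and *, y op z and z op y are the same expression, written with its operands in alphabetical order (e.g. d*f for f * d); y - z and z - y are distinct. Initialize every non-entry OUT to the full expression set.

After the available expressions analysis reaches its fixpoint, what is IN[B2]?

Answer: {c-e}

Trace:
Fixpoint table:
  B0:  IN={}  OUT={a*b}
  B1:  IN={a*b}  OUT={c-e}
  B2:  IN={c-e}  OUT={}
  B3:  IN={}  OUT={d-c}
  B4:  IN={d-c}  OUT={a+f, d-c}
  B5:  IN={}  OUT={}
  B6:  IN={}  OUT={}
  B7:  IN={}  OUT={}
  B8:  IN={}  OUT={}
  B9:  IN={}  OUT={}

Merge at B2: IN[B2] = OUT[B1] = {c-e}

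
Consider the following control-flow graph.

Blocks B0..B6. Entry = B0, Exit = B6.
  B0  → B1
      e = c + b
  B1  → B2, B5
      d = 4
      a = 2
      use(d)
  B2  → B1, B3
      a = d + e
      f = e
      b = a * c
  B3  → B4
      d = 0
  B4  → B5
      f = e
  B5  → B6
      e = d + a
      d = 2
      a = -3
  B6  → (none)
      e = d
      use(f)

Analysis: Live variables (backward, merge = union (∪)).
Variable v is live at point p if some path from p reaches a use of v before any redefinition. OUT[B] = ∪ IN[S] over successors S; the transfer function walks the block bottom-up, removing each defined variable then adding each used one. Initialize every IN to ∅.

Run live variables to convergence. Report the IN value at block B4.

Fixpoint table:
  B0: | IN={b, c, f} | OUT={c, e, f}
  B1: | IN={c, e, f} | OUT={a, c, d, e, f}
  B2: | IN={c, d, e} | OUT={a, c, e, f}
  B3: | IN={a, e} | OUT={a, d, e}
  B4: | IN={a, d, e} | OUT={a, d, f}
  B5: | IN={a, d, f} | OUT={d, f}
  B6: | IN={d, f} | OUT={}

Merge at B4: OUT[B4] = IN[B5] = {a, d, f}
Applying B4's transfer function to that OUT value gives IN[B4] (row B4 above).

Answer: {a, d, e}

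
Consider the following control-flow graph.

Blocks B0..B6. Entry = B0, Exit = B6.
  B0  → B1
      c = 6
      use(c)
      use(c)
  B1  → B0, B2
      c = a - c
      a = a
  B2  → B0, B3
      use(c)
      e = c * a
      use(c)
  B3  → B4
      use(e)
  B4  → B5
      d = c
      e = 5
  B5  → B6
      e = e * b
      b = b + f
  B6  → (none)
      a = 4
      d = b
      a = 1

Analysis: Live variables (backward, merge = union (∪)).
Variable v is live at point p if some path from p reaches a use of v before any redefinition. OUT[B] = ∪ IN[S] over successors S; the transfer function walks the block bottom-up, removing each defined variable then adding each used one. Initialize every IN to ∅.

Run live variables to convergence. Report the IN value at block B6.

Answer: {b}

Working:
Converged values:
  B0: | IN={a, b, f} | OUT={a, b, c, f}
  B1: | IN={a, b, c, f} | OUT={a, b, c, f}
  B2: | IN={a, b, c, f} | OUT={a, b, c, e, f}
  B3: | IN={b, c, e, f} | OUT={b, c, f}
  B4: | IN={b, c, f} | OUT={b, e, f}
  B5: | IN={b, e, f} | OUT={b}
  B6: | IN={b} | OUT={}

B6 is the boundary node: OUT[B6] = {}
Applying B6's transfer function to that OUT value gives IN[B6] (row B6 above).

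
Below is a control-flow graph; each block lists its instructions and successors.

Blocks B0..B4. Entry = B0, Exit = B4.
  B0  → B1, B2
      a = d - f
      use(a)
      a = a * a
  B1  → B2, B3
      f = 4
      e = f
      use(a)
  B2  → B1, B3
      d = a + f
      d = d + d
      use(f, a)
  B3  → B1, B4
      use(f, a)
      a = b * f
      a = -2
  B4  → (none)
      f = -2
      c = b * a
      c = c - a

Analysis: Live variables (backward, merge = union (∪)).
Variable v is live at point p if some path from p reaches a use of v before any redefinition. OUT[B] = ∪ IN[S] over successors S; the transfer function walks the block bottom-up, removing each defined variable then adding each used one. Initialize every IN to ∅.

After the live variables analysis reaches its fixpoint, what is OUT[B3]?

Converged values:
  B0: | IN={b, d, f} | OUT={a, b, f}
  B1: | IN={a, b} | OUT={a, b, f}
  B2: | IN={a, b, f} | OUT={a, b, f}
  B3: | IN={a, b, f} | OUT={a, b}
  B4: | IN={a, b} | OUT={}

Merge at B3: OUT[B3] = IN[B1] ⊔ IN[B4] = {a, b}

Answer: {a, b}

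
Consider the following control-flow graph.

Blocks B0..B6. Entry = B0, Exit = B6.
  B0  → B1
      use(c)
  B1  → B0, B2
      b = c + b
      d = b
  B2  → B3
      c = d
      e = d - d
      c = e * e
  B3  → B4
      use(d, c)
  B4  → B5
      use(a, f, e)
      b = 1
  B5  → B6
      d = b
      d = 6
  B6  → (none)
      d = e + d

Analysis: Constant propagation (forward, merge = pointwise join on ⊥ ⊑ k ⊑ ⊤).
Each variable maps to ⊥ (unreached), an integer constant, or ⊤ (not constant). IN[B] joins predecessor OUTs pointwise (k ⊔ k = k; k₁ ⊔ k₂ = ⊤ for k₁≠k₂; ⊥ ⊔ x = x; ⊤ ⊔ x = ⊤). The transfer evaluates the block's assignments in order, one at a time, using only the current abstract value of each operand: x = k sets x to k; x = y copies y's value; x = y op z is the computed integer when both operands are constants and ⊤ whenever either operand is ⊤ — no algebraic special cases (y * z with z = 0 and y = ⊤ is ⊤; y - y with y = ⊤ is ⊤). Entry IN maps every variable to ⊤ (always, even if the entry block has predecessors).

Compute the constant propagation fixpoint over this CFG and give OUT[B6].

Answer: {a: ⊤, b: 1, c: ⊤, d: ⊤, e: ⊤, f: ⊤}

Trace:
Converged values:
  B0: | IN=(all ⊤) | OUT=(all ⊤)
  B1: | IN=(all ⊤) | OUT=(all ⊤)
  B2: | IN=(all ⊤) | OUT=(all ⊤)
  B3: | IN=(all ⊤) | OUT=(all ⊤)
  B4: | IN=(all ⊤) | OUT={b:1; rest ⊤}
  B5: | IN={b:1; rest ⊤} | OUT={b:1, d:6; rest ⊤}
  B6: | IN={b:1, d:6; rest ⊤} | OUT={b:1; rest ⊤}

Merge at B6: IN[B6] = OUT[B5] = {a: ⊤, b: 1, c: ⊤, d: 6, e: ⊤, f: ⊤}
Applying B6's transfer function to that IN value gives OUT[B6] (row B6 above).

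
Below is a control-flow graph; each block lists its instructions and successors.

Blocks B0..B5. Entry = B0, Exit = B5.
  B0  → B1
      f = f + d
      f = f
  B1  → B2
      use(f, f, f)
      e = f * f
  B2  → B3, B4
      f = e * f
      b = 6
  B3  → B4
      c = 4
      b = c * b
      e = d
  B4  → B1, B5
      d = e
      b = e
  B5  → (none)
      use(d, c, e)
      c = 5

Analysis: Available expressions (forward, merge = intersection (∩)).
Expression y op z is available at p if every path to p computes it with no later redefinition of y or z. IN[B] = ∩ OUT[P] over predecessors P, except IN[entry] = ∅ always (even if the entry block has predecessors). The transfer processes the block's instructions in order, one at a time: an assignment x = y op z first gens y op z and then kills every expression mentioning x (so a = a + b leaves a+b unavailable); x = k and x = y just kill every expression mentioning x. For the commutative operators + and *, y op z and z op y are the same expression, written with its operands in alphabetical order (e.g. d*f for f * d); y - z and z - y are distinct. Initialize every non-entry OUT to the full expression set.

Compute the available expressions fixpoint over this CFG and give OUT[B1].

Converged values:
  B0: | IN={} | OUT={}
  B1: | IN={} | OUT={f*f}
  B2: | IN={f*f} | OUT={}
  B3: | IN={} | OUT={}
  B4: | IN={} | OUT={}
  B5: | IN={} | OUT={}

Merge at B1: IN[B1] = OUT[B0] ∩ OUT[B4] = {}
Applying B1's transfer function to that IN value gives OUT[B1] (row B1 above).

Answer: {f*f}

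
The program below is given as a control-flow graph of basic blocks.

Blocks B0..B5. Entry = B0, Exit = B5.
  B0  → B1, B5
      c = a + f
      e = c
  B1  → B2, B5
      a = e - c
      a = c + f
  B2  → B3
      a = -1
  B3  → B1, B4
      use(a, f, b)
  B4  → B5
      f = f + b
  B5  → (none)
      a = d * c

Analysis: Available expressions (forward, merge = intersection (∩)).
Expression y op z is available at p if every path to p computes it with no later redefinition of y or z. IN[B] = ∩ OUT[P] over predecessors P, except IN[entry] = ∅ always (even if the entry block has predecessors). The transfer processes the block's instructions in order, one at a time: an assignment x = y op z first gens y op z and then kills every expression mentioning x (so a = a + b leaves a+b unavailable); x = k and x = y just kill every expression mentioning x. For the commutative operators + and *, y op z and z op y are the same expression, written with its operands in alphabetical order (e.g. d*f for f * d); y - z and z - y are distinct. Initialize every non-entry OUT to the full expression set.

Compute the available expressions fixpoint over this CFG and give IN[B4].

Answer: {c+f, e-c}

Trace:
Fixpoint table:
  B0: | IN={} | OUT={a+f}
  B1: | IN={} | OUT={c+f, e-c}
  B2: | IN={c+f, e-c} | OUT={c+f, e-c}
  B3: | IN={c+f, e-c} | OUT={c+f, e-c}
  B4: | IN={c+f, e-c} | OUT={e-c}
  B5: | IN={} | OUT={c*d}

Merge at B4: IN[B4] = OUT[B3] = {c+f, e-c}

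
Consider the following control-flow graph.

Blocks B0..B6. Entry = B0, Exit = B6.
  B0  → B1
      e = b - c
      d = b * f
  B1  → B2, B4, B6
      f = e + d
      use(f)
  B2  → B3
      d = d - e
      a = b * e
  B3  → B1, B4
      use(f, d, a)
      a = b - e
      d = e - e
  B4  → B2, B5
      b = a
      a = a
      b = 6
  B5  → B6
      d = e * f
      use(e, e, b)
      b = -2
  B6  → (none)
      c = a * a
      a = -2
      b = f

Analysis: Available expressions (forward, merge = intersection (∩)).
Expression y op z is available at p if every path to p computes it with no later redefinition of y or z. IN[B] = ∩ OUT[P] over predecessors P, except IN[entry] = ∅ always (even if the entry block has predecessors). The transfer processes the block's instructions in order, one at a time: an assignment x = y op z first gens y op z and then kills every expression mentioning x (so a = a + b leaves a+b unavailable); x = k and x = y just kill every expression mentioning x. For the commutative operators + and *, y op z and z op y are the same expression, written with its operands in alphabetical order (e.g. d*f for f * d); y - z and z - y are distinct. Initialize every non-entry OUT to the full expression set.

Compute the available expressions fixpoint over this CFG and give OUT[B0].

Answer: {b*f, b-c}

Trace:
Per-block solution:
  B0:   IN={}   OUT={b*f, b-c}
  B1:   IN={}   OUT={d+e}
  B2:   IN={}   OUT={b*e}
  B3:   IN={b*e}   OUT={b*e, b-e, e-e}
  B4:   IN={}   OUT={}
  B5:   IN={}   OUT={e*f}
  B6:   IN={}   OUT={}

B0 is the boundary node: IN[B0] = {}
Applying B0's transfer function to that IN value gives OUT[B0] (row B0 above).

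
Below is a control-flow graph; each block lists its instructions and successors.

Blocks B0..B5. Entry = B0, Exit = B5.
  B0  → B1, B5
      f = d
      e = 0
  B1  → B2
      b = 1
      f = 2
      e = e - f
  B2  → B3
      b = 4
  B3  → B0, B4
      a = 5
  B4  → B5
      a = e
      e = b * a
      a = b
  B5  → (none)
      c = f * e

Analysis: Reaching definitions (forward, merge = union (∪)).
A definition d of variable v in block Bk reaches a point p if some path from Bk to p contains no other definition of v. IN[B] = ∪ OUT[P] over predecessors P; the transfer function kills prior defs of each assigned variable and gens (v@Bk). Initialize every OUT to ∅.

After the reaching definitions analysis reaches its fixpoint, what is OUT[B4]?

Answer: {a@B4, b@B2, e@B4, f@B1}

Trace:
Fixpoint table:
  B0:   IN={a@B3, b@B2, e@B1, f@B1}   OUT={a@B3, b@B2, e@B0, f@B0}
  B1:   IN={a@B3, b@B2, e@B0, f@B0}   OUT={a@B3, b@B1, e@B1, f@B1}
  B2:   IN={a@B3, b@B1, e@B1, f@B1}   OUT={a@B3, b@B2, e@B1, f@B1}
  B3:   IN={a@B3, b@B2, e@B1, f@B1}   OUT={a@B3, b@B2, e@B1, f@B1}
  B4:   IN={a@B3, b@B2, e@B1, f@B1}   OUT={a@B4, b@B2, e@B4, f@B1}
  B5:   IN={a@B3, a@B4, b@B2, e@B0, e@B4, f@B0, f@B1}   OUT={a@B3, a@B4, b@B2, c@B5, e@B0, e@B4, f@B0, f@B1}

Merge at B4: IN[B4] = OUT[B3] = {a@B3, b@B2, e@B1, f@B1}
Applying B4's transfer function to that IN value gives OUT[B4] (row B4 above).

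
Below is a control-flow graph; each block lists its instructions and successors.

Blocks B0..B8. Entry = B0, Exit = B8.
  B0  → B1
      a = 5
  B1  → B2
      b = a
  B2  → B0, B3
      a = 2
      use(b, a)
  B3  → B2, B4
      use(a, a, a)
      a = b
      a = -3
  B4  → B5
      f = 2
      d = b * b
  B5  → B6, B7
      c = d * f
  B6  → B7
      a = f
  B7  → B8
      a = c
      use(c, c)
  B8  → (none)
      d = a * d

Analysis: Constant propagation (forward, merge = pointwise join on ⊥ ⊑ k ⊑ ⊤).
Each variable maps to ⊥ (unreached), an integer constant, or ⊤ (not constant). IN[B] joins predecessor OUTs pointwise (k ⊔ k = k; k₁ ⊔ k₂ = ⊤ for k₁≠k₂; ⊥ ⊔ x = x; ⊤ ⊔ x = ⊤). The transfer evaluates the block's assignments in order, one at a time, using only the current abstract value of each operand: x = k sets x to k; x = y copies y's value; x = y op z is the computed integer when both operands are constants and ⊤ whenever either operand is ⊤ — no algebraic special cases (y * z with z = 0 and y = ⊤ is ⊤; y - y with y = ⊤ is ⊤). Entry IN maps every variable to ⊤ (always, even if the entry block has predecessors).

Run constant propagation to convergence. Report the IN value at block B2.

Answer: {a: ⊤, b: 5, c: ⊤, d: ⊤, e: ⊤, f: ⊤}

Derivation:
Converged values:
  B0:  IN=(all ⊤)  OUT={a:5; rest ⊤}
  B1:  IN={a:5; rest ⊤}  OUT={a:5, b:5; rest ⊤}
  B2:  IN={b:5; rest ⊤}  OUT={a:2, b:5; rest ⊤}
  B3:  IN={a:2, b:5; rest ⊤}  OUT={a:-3, b:5; rest ⊤}
  B4:  IN={a:-3, b:5; rest ⊤}  OUT={a:-3, b:5, d:25, f:2; rest ⊤}
  B5:  IN={a:-3, b:5, d:25, f:2; rest ⊤}  OUT={a:-3, b:5, c:50, d:25, f:2; rest ⊤}
  B6:  IN={a:-3, b:5, c:50, d:25, f:2; rest ⊤}  OUT={a:2, b:5, c:50, d:25, f:2; rest ⊤}
  B7:  IN={b:5, c:50, d:25, f:2; rest ⊤}  OUT={a:50, b:5, c:50, d:25, f:2; rest ⊤}
  B8:  IN={a:50, b:5, c:50, d:25, f:2; rest ⊤}  OUT={a:50, b:5, c:50, d:1250, f:2; rest ⊤}

Merge at B2: IN[B2] = OUT[B1] ⊔ OUT[B3] = {a: ⊤, b: 5, c: ⊤, d: ⊤, e: ⊤, f: ⊤}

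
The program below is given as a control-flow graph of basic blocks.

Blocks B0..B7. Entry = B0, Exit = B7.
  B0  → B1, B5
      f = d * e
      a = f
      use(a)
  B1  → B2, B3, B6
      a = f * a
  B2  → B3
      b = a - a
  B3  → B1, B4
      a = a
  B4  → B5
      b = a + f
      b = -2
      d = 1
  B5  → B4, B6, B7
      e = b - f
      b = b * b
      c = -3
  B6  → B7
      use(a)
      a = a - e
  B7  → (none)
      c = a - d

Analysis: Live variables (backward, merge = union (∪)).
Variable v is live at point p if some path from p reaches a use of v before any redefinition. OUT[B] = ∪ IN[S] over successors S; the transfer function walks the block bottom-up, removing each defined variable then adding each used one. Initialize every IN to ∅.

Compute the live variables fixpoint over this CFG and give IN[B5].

Answer: {a, b, d, f}

Working:
Fixpoint table:
  B0:   IN={b, d, e}   OUT={a, b, d, e, f}
  B1:   IN={a, d, e, f}   OUT={a, d, e, f}
  B2:   IN={a, d, e, f}   OUT={a, d, e, f}
  B3:   IN={a, d, e, f}   OUT={a, d, e, f}
  B4:   IN={a, f}   OUT={a, b, d, f}
  B5:   IN={a, b, d, f}   OUT={a, d, e, f}
  B6:   IN={a, d, e}   OUT={a, d}
  B7:   IN={a, d}   OUT={}

Merge at B5: OUT[B5] = IN[B4] ⊔ IN[B6] ⊔ IN[B7] = {a, d, e, f}
Applying B5's transfer function to that OUT value gives IN[B5] (row B5 above).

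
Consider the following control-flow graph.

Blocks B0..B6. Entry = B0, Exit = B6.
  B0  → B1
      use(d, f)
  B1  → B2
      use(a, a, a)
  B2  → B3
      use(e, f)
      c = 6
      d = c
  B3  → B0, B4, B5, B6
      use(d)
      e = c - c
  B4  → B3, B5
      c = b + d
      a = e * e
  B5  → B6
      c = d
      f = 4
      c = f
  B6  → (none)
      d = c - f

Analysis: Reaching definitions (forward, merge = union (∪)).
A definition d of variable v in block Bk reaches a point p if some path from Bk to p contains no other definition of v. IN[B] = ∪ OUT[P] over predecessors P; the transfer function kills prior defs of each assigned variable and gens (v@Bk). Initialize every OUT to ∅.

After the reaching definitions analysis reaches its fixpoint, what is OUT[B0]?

Fixpoint table:
  B0:   IN={a@B4, c@B2, c@B4, d@B2, e@B3}   OUT={a@B4, c@B2, c@B4, d@B2, e@B3}
  B1:   IN={a@B4, c@B2, c@B4, d@B2, e@B3}   OUT={a@B4, c@B2, c@B4, d@B2, e@B3}
  B2:   IN={a@B4, c@B2, c@B4, d@B2, e@B3}   OUT={a@B4, c@B2, d@B2, e@B3}
  B3:   IN={a@B4, c@B2, c@B4, d@B2, e@B3}   OUT={a@B4, c@B2, c@B4, d@B2, e@B3}
  B4:   IN={a@B4, c@B2, c@B4, d@B2, e@B3}   OUT={a@B4, c@B4, d@B2, e@B3}
  B5:   IN={a@B4, c@B2, c@B4, d@B2, e@B3}   OUT={a@B4, c@B5, d@B2, e@B3, f@B5}
  B6:   IN={a@B4, c@B2, c@B4, c@B5, d@B2, e@B3, f@B5}   OUT={a@B4, c@B2, c@B4, c@B5, d@B6, e@B3, f@B5}

Merge at B0 (entry node, so the boundary value {} is joined with the incoming edge(s)): IN[B0] = {} ⊔ OUT[B3] = {a@B4, c@B2, c@B4, d@B2, e@B3}
Applying B0's transfer function to that IN value gives OUT[B0] (row B0 above).

Answer: {a@B4, c@B2, c@B4, d@B2, e@B3}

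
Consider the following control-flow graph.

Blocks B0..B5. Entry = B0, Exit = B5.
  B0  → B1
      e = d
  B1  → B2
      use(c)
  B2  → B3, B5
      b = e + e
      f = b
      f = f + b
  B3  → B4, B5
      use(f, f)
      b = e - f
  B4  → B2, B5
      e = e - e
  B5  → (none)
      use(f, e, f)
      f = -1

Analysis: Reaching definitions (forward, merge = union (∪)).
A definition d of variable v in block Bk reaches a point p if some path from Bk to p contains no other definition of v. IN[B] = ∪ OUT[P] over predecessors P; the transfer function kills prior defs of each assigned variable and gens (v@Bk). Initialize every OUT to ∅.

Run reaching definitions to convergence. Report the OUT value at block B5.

Converged values:
  B0:  IN={}  OUT={e@B0}
  B1:  IN={e@B0}  OUT={e@B0}
  B2:  IN={b@B3, e@B0, e@B4, f@B2}  OUT={b@B2, e@B0, e@B4, f@B2}
  B3:  IN={b@B2, e@B0, e@B4, f@B2}  OUT={b@B3, e@B0, e@B4, f@B2}
  B4:  IN={b@B3, e@B0, e@B4, f@B2}  OUT={b@B3, e@B4, f@B2}
  B5:  IN={b@B2, b@B3, e@B0, e@B4, f@B2}  OUT={b@B2, b@B3, e@B0, e@B4, f@B5}

Merge at B5: IN[B5] = OUT[B2] ⊔ OUT[B3] ⊔ OUT[B4] = {b@B2, b@B3, e@B0, e@B4, f@B2}
Applying B5's transfer function to that IN value gives OUT[B5] (row B5 above).

Answer: {b@B2, b@B3, e@B0, e@B4, f@B5}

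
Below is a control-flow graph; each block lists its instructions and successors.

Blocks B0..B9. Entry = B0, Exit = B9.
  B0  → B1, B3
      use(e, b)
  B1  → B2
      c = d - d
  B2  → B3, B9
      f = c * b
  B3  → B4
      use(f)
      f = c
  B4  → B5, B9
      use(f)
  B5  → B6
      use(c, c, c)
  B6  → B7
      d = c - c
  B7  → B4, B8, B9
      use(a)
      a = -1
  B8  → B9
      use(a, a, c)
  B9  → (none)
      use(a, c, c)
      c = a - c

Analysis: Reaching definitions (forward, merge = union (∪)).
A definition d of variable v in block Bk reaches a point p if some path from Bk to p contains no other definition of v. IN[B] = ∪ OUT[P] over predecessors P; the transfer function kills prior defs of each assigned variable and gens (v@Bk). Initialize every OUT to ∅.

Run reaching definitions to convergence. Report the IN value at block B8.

Answer: {a@B7, c@B1, d@B6, f@B3}

Trace:
Per-block solution:
  B0: | IN={} | OUT={}
  B1: | IN={} | OUT={c@B1}
  B2: | IN={c@B1} | OUT={c@B1, f@B2}
  B3: | IN={c@B1, f@B2} | OUT={c@B1, f@B3}
  B4: | IN={a@B7, c@B1, d@B6, f@B3} | OUT={a@B7, c@B1, d@B6, f@B3}
  B5: | IN={a@B7, c@B1, d@B6, f@B3} | OUT={a@B7, c@B1, d@B6, f@B3}
  B6: | IN={a@B7, c@B1, d@B6, f@B3} | OUT={a@B7, c@B1, d@B6, f@B3}
  B7: | IN={a@B7, c@B1, d@B6, f@B3} | OUT={a@B7, c@B1, d@B6, f@B3}
  B8: | IN={a@B7, c@B1, d@B6, f@B3} | OUT={a@B7, c@B1, d@B6, f@B3}
  B9: | IN={a@B7, c@B1, d@B6, f@B2, f@B3} | OUT={a@B7, c@B9, d@B6, f@B2, f@B3}

Merge at B8: IN[B8] = OUT[B7] = {a@B7, c@B1, d@B6, f@B3}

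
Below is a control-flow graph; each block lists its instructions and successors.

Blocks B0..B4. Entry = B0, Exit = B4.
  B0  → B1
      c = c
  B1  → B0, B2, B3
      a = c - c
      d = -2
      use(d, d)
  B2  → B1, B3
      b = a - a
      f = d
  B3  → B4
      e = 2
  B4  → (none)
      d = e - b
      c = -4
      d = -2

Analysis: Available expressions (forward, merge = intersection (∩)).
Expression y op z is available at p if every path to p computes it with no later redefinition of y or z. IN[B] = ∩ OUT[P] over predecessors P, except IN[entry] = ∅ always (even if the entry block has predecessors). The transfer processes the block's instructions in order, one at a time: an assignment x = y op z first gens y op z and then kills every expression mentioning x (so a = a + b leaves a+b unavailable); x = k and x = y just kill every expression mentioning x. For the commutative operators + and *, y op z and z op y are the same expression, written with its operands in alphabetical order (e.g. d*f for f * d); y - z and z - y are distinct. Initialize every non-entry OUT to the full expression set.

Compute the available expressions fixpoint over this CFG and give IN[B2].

Converged values:
  B0:   IN={}   OUT={}
  B1:   IN={}   OUT={c-c}
  B2:   IN={c-c}   OUT={a-a, c-c}
  B3:   IN={c-c}   OUT={c-c}
  B4:   IN={c-c}   OUT={e-b}

Merge at B2: IN[B2] = OUT[B1] = {c-c}

Answer: {c-c}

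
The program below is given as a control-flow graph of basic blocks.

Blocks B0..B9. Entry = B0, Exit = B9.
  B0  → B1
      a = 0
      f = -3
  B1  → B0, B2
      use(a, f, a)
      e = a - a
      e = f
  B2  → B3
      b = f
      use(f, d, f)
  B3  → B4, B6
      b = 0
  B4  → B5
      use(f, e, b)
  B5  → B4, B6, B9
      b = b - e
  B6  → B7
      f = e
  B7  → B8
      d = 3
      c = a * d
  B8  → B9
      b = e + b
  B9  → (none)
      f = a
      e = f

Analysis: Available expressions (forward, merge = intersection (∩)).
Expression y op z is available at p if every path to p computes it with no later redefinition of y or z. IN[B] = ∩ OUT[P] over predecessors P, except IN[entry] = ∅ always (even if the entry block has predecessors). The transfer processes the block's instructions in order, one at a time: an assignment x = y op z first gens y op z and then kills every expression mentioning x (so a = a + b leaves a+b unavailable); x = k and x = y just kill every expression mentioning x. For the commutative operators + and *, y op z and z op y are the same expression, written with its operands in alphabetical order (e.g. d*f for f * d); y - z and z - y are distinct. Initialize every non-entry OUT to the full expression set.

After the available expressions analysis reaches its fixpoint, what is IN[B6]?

Per-block solution:
  B0:   IN={}   OUT={}
  B1:   IN={}   OUT={a-a}
  B2:   IN={a-a}   OUT={a-a}
  B3:   IN={a-a}   OUT={a-a}
  B4:   IN={a-a}   OUT={a-a}
  B5:   IN={a-a}   OUT={a-a}
  B6:   IN={a-a}   OUT={a-a}
  B7:   IN={a-a}   OUT={a*d, a-a}
  B8:   IN={a*d, a-a}   OUT={a*d, a-a}
  B9:   IN={a-a}   OUT={a-a}

Merge at B6: IN[B6] = OUT[B3] ∩ OUT[B5] = {a-a}

Answer: {a-a}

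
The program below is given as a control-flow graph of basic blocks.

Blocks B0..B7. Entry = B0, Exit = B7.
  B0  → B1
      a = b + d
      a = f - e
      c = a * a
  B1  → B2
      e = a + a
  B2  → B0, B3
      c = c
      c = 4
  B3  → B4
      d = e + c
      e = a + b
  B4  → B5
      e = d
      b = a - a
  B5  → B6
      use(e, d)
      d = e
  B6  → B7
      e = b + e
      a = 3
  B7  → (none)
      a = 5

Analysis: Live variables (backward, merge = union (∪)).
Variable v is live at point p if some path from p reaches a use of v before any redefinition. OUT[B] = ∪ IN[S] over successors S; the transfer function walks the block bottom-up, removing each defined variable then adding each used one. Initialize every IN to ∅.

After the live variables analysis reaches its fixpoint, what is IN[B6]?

Answer: {b, e}

Trace:
Converged values:
  B0:  IN={b, d, e, f}  OUT={a, b, c, d, f}
  B1:  IN={a, b, c, d, f}  OUT={a, b, c, d, e, f}
  B2:  IN={a, b, c, d, e, f}  OUT={a, b, c, d, e, f}
  B3:  IN={a, b, c, e}  OUT={a, d}
  B4:  IN={a, d}  OUT={b, d, e}
  B5:  IN={b, d, e}  OUT={b, e}
  B6:  IN={b, e}  OUT={}
  B7:  IN={}  OUT={}

Merge at B6: OUT[B6] = IN[B7] = {}
Applying B6's transfer function to that OUT value gives IN[B6] (row B6 above).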